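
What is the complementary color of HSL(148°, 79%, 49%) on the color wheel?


Complement = opposite side of color wheel = hue + 180°
H' = (148 + 180) mod 360 = 328°
S and L unchanged.
= HSL(328°, 79%, 49%)


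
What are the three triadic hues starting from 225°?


Triadic: equally spaced at 120° intervals
H1 = 225°
H2 = (225 + 120) mod 360 = 345°
H3 = (225 + 240) mod 360 = 105°
Triadic = 225°, 345°, 105°


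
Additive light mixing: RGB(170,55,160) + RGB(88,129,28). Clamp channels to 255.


Additive: each channel = min(255, C₁+C₂)
R: 170+88 = 258 → 255
G: 55+129 = 184 → 184
B: 160+28 = 188 → 188
= RGB(255, 184, 188)


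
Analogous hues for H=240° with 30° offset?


Base hue: 240°
Left analog: (240 - 30) mod 360 = 210°
Right analog: (240 + 30) mod 360 = 270°
Analogous hues = 210° and 270°


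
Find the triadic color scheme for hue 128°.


Triadic: equally spaced at 120° intervals
H1 = 128°
H2 = (128 + 120) mod 360 = 248°
H3 = (128 + 240) mod 360 = 8°
Triadic = 128°, 248°, 8°


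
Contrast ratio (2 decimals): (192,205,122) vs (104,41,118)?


Linearize each sRGB channel c=v/255: c/12.92 if c ≤ 0.04045 else ((c+0.055)/1.055)^2.4
L = 0.2126×R_lin + 0.7152×G_lin + 0.0722×B_lin
Color 1 (192,205,122):
  R=192: 192/255≈0.7529 > 0.04045 → ((0.7529+0.055)/1.055)^2.4 ≈ 0.52712
  G=205: 205/255≈0.8039 > 0.04045 → ((0.8039+0.055)/1.055)^2.4 ≈ 0.61050
  B=122: 122/255≈0.4784 > 0.04045 → ((0.4784+0.055)/1.055)^2.4 ≈ 0.19462
  L1 = 0.2126×0.52712 + 0.7152×0.61050 + 0.0722×0.19462 ≈ 0.56274
Color 2 (104,41,118):
  R=104: 104/255≈0.4078 > 0.04045 → ((0.4078+0.055)/1.055)^2.4 ≈ 0.13843
  G=41: 41/255≈0.1608 > 0.04045 → ((0.1608+0.055)/1.055)^2.4 ≈ 0.02217
  B=118: 118/255≈0.4627 > 0.04045 → ((0.4627+0.055)/1.055)^2.4 ≈ 0.18116
  L2 = 0.2126×0.13843 + 0.7152×0.02217 + 0.0722×0.18116 ≈ 0.05837
Lighter = 0.56274, Darker = 0.05837
Ratio = (L_lighter + 0.05) / (L_darker + 0.05)
Ratio = (0.56274 + 0.05) / (0.05837 + 0.05) = 0.61274 / 0.10837 ≈ 5.6542
Ratio ≈ 5.65:1


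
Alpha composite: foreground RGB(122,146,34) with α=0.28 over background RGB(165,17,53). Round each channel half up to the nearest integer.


C = α×F + (1-α)×B, with 1-α = 0.72
R: 0.28×122 + 0.72×165 = 34.16 + 118.80 = 152.96 → 153
G: 0.28×146 + 0.72×17 = 40.88 + 12.24 = 53.12 → 53
B: 0.28×34 + 0.72×53 = 9.52 + 38.16 = 47.68 → 48
= RGB(153, 53, 48)


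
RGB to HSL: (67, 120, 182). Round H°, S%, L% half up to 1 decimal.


Normalize: R'=67/255≈0.2627, G'=120/255≈0.4706, B'=182/255≈0.7137
Max=182/255, Min=67/255, Δ=Max-Min=115/255
L = (Max+Min)/2 = (182+67)/510 = 249/510 = 0.48823… → L = 48.8%
L ≤ 0.5 → S = Δ/(Max+Min) = 115/(182+67) = 115/249 = 0.46184… → S = 46.2%
(the 1/255 factors cancel in S and H, so raw channel differences can be used)
Max is B' → H = 60 × ((R-G)/Δ + 4) = 60 × ((67-120)/115 + 4)
  -53/115 + 4 = -0.4608… + 4 = 3.5391…
  H = 60 × 3.5391… = 212.347…° → H = 212.3°
= HSL(212.3°, 46.2%, 48.8%)


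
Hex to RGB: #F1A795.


F1 → 241 (R)
A7 → 167 (G)
95 → 149 (B)
= RGB(241, 167, 149)


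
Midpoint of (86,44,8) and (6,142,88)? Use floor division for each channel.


Midpoint: each channel = ⌊(C₁+C₂)/2⌋
R: ⌊(86+6)/2⌋ = 46
G: ⌊(44+142)/2⌋ = 93
B: ⌊(8+88)/2⌋ = 48
= RGB(46, 93, 48)


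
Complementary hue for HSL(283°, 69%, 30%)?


Complement = opposite side of color wheel = hue + 180°
H' = (283 + 180) mod 360 = 103°
S and L unchanged.
= HSL(103°, 69%, 30%)


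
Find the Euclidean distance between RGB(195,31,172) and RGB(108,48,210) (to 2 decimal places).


d = √[(R₁-R₂)² + (G₁-G₂)² + (B₁-B₂)²]
d = √[(195-108)² + (31-48)² + (172-210)²]
d = √[7569 + 289 + 1444]
d = √9302
d ≈ 96.45


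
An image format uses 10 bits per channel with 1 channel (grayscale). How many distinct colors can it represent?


Total bits = 10 bits/channel × 1 channels = 10 bits
Distinct colors = 2^10
= 1,024 colors


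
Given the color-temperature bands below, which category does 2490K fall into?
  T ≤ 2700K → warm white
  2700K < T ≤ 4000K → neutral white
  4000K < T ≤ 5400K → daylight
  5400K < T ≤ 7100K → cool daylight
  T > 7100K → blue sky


Temperature: 2490K
2490K ≤ 2700K → warm white
Classification: warm white


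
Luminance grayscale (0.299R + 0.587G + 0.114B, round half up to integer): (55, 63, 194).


Gray = 0.299×R + 0.587×G + 0.114×B
Gray = 0.299×55 + 0.587×63 + 0.114×194
Gray = 16.445 + 36.981 + 22.116
Gray = 75.542 → round half up → 76
Gray = 76


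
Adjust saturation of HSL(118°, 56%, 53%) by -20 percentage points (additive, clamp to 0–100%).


Original S = 56%
Adjustment = -20 percentage points
New S = 56 + (-20) = 36
Clamp to [0, 100] → 36
= HSL(118°, 36%, 53%)


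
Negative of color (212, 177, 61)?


Invert: (255-R, 255-G, 255-B)
R: 255-212 = 43
G: 255-177 = 78
B: 255-61 = 194
= RGB(43, 78, 194)


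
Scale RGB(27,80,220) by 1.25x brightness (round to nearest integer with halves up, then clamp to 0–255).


Multiply each channel by 1.25, round half up, clamp to [0, 255]
R: 27×1.25 = 33.75 → round → 34
G: 80×1.25 = 100
B: 220×1.25 = 275 → clamp → 255
= RGB(34, 100, 255)


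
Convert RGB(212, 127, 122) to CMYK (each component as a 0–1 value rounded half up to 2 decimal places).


R'=212/255≈0.8314, G'=127/255≈0.4980, B'=122/255≈0.4784
K = 1 - max(R',G',B') = 1 - 212/255 = 43/255 = 0.16862… → 0.17
(1-R'-K)/(1-K) simplifies to (max-R)/max with max = 212:
C = (212-212)/212 = 0/212 = 0 → 0.00
M = (212-127)/212 = 85/212 = 0.40094… → 0.40
Y = (212-122)/212 = 90/212 = 0.42452… → 0.42
= CMYK(0.00, 0.40, 0.42, 0.17)


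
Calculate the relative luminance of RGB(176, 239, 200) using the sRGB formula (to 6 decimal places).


Linearize each channel (sRGB transfer function): c = v/255; c_lin = c/12.92 if c ≤ 0.04045, else ((c+0.055)/1.055)^2.4
  R: 176/255 ≈ 0.690196 > 0.04045 → ((0.690196+0.055)/1.055)^2.4 ≈ 0.434154
  G: 239/255 ≈ 0.937255 > 0.04045 → ((0.937255+0.055)/1.055)^2.4 ≈ 0.863157
  B: 200/255 ≈ 0.784314 > 0.04045 → ((0.784314+0.055)/1.055)^2.4 ≈ 0.577580
R_lin = 0.434154, G_lin = 0.863157, B_lin = 0.577580
L = 0.2126×R + 0.7152×G + 0.0722×B
L = 0.2126×0.434154 + 0.7152×0.863157 + 0.0722×0.577580
L ≈ 0.751332


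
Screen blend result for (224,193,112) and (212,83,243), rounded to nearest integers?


Screen: C = 255 - (255-A)×(255-B)/255, rounded to nearest integer
R: 255 - (255-224)×(255-212)/255 = 255 - 1333/255 ≈ 255 - 5.227 = 249.773 → 250
G: 255 - (255-193)×(255-83)/255 = 255 - 10664/255 ≈ 255 - 41.820 = 213.180 → 213
B: 255 - (255-112)×(255-243)/255 = 255 - 1716/255 ≈ 255 - 6.729 = 248.271 → 248
= RGB(250, 213, 248)


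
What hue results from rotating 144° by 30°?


New hue = (H + rotation) mod 360
New hue = (144 + 30) mod 360
= 174 mod 360
= 174°


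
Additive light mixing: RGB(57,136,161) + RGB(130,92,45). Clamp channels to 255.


Additive: each channel = min(255, C₁+C₂)
R: 57+130 = 187 → 187
G: 136+92 = 228 → 228
B: 161+45 = 206 → 206
= RGB(187, 228, 206)


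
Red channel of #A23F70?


Color: #A23F70
R = A2 = 162
G = 3F = 63
B = 70 = 112
Red = 162


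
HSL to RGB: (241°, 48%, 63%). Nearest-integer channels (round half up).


H=241°, S=0.48, L=0.63
C = (1-|2L-1|)×S = (1-|0.26|)×0.48 = 0.3552
H' = H/60 = 241/60 ≈ 4.0167; X = C×(1-|H' mod 2 - 1|) = 0.00592
m = L - C/2 = 0.63 - 0.1776 = 0.4524
Sector ⌊H'⌋ = 4 → (R',G',B') = (0.00592, 0.0, 0.3552)
RGB = ((R'+m)×255, (G'+m)×255, (B'+m)×255) = (116.8716, 115.362, 205.938)
Round half up → RGB(117, 115, 206)


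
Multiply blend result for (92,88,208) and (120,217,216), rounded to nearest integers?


Multiply: C = A×B/255, rounded to nearest integer
R: 92×120/255 = 11040/255 ≈ 43.294 → 43
G: 88×217/255 = 19096/255 ≈ 74.886 → 75
B: 208×216/255 = 44928/255 ≈ 176.188 → 176
= RGB(43, 75, 176)


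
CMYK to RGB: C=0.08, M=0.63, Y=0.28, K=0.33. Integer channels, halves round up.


R = 255 × (1-C) × (1-K) = 255 × 0.92 × 0.67 = 157.182 → 157
G = 255 × (1-M) × (1-K) = 255 × 0.37 × 0.67 = 63.2145 → 63
B = 255 × (1-Y) × (1-K) = 255 × 0.72 × 0.67 = 123.012 → 123
= RGB(157, 63, 123)


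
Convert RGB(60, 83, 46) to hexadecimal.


R = 60 → 3C (hex)
G = 83 → 53 (hex)
B = 46 → 2E (hex)
Hex = #3C532E


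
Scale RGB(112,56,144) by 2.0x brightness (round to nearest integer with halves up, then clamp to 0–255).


Multiply each channel by 2.0, round half up, clamp to [0, 255]
R: 112×2.0 = 224
G: 56×2.0 = 112
B: 144×2.0 = 288 → clamp → 255
= RGB(224, 112, 255)


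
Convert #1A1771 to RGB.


1A → 26 (R)
17 → 23 (G)
71 → 113 (B)
= RGB(26, 23, 113)


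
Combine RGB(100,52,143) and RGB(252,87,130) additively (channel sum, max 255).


Additive: each channel = min(255, C₁+C₂)
R: 100+252 = 352 → 255
G: 52+87 = 139 → 139
B: 143+130 = 273 → 255
= RGB(255, 139, 255)


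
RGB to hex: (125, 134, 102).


R = 125 → 7D (hex)
G = 134 → 86 (hex)
B = 102 → 66 (hex)
Hex = #7D8666


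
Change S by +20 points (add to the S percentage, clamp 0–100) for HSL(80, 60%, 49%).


Original S = 60%
Adjustment = +20 percentage points
New S = 60 + (20) = 80
Clamp to [0, 100] → 80
= HSL(80°, 80%, 49%)


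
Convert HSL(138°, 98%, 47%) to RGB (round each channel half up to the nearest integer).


H=138°, S=0.98, L=0.47
C = (1-|2L-1|)×S = (1-|-0.06|)×0.98 = 0.9212
H' = H/60 = 138/60 ≈ 2.3000; X = C×(1-|H' mod 2 - 1|) = 0.27636
m = L - C/2 = 0.47 - 0.4606 = 0.0094
Sector ⌊H'⌋ = 2 → (R',G',B') = (0.0, 0.9212, 0.27636)
RGB = ((R'+m)×255, (G'+m)×255, (B'+m)×255) = (2.397, 237.303, 72.8688)
Round half up → RGB(2, 237, 73)


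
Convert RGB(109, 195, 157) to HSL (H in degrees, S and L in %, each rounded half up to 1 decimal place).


Normalize: R'=109/255≈0.4275, G'=195/255≈0.7647, B'=157/255≈0.6157
Max=195/255, Min=109/255, Δ=Max-Min=86/255
L = (Max+Min)/2 = (195+109)/510 = 304/510 = 0.59607… → L = 59.6%
L > 0.5 → S = Δ/(2-Max-Min) = 86/(510-195-109) = 86/206 = 0.41747… → S = 41.7%
(the 1/255 factors cancel in S and H, so raw channel differences can be used)
Max is G' → H = 60 × ((B-R)/Δ + 2) = 60 × ((157-109)/86 + 2)
  48/86 + 2 = 0.5581… + 2 = 2.5581…
  H = 60 × 2.5581… = 153.488…° → H = 153.5°
= HSL(153.5°, 41.7%, 59.6%)


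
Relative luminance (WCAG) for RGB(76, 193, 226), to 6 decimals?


Linearize each channel (sRGB transfer function): c = v/255; c_lin = c/12.92 if c ≤ 0.04045, else ((c+0.055)/1.055)^2.4
  R: 76/255 ≈ 0.298039 > 0.04045 → ((0.298039+0.055)/1.055)^2.4 ≈ 0.072272
  G: 193/255 ≈ 0.756863 > 0.04045 → ((0.756863+0.055)/1.055)^2.4 ≈ 0.533276
  B: 226/255 ≈ 0.886275 > 0.04045 → ((0.886275+0.055)/1.055)^2.4 ≈ 0.760525
R_lin = 0.072272, G_lin = 0.533276, B_lin = 0.760525
L = 0.2126×R + 0.7152×G + 0.0722×B
L = 0.2126×0.072272 + 0.7152×0.533276 + 0.0722×0.760525
L ≈ 0.451674


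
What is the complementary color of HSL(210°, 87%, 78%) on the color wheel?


Complement = opposite side of color wheel = hue + 180°
H' = (210 + 180) mod 360 = 30°
S and L unchanged.
= HSL(30°, 87%, 78%)


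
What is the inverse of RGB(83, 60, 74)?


Invert: (255-R, 255-G, 255-B)
R: 255-83 = 172
G: 255-60 = 195
B: 255-74 = 181
= RGB(172, 195, 181)


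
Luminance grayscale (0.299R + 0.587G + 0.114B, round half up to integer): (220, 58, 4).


Gray = 0.299×R + 0.587×G + 0.114×B
Gray = 0.299×220 + 0.587×58 + 0.114×4
Gray = 65.780 + 34.046 + 0.456
Gray = 100.282 → round half up → 100
Gray = 100


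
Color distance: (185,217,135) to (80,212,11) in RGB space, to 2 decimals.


d = √[(R₁-R₂)² + (G₁-G₂)² + (B₁-B₂)²]
d = √[(185-80)² + (217-212)² + (135-11)²]
d = √[11025 + 25 + 15376]
d = √26426
d ≈ 162.56


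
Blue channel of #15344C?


Color: #15344C
R = 15 = 21
G = 34 = 52
B = 4C = 76
Blue = 76


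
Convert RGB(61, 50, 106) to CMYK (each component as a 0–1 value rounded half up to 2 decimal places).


R'=61/255≈0.2392, G'=50/255≈0.1961, B'=106/255≈0.4157
K = 1 - max(R',G',B') = 1 - 106/255 = 149/255 = 0.58431… → 0.58
(1-R'-K)/(1-K) simplifies to (max-R)/max with max = 106:
C = (106-61)/106 = 45/106 = 0.42452… → 0.42
M = (106-50)/106 = 56/106 = 0.52830… → 0.53
Y = (106-106)/106 = 0/106 = 0 → 0.00
= CMYK(0.42, 0.53, 0.00, 0.58)


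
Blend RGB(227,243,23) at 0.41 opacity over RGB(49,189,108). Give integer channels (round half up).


C = α×F + (1-α)×B, with 1-α = 0.59
R: 0.41×227 + 0.59×49 = 93.07 + 28.91 = 121.98 → 122
G: 0.41×243 + 0.59×189 = 99.63 + 111.51 = 211.14 → 211
B: 0.41×23 + 0.59×108 = 9.43 + 63.72 = 73.15 → 73
= RGB(122, 211, 73)


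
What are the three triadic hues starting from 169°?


Triadic: equally spaced at 120° intervals
H1 = 169°
H2 = (169 + 120) mod 360 = 289°
H3 = (169 + 240) mod 360 = 49°
Triadic = 169°, 289°, 49°


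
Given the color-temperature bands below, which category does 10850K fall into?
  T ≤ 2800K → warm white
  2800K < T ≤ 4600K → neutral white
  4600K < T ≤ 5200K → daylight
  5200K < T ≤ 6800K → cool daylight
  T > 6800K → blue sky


Temperature: 10850K
10850K > 6800K → blue sky
Classification: blue sky


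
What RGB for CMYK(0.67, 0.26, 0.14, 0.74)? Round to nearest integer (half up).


R = 255 × (1-C) × (1-K) = 255 × 0.33 × 0.26 = 21.879 → 22
G = 255 × (1-M) × (1-K) = 255 × 0.74 × 0.26 = 49.062 → 49
B = 255 × (1-Y) × (1-K) = 255 × 0.86 × 0.26 = 57.018 → 57
= RGB(22, 49, 57)


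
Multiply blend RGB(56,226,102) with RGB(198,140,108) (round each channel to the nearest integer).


Multiply: C = A×B/255, rounded to nearest integer
R: 56×198/255 = 11088/255 ≈ 43.482 → 43
G: 226×140/255 = 31640/255 ≈ 124.078 → 124
B: 102×108/255 = 11016/255 ≈ 43.200 → 43
= RGB(43, 124, 43)


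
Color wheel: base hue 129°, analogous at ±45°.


Base hue: 129°
Left analog: (129 - 45) mod 360 = 84°
Right analog: (129 + 45) mod 360 = 174°
Analogous hues = 84° and 174°


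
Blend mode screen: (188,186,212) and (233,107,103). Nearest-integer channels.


Screen: C = 255 - (255-A)×(255-B)/255, rounded to nearest integer
R: 255 - (255-188)×(255-233)/255 = 255 - 1474/255 ≈ 255 - 5.780 = 249.220 → 249
G: 255 - (255-186)×(255-107)/255 = 255 - 10212/255 ≈ 255 - 40.047 = 214.953 → 215
B: 255 - (255-212)×(255-103)/255 = 255 - 6536/255 ≈ 255 - 25.631 = 229.369 → 229
= RGB(249, 215, 229)


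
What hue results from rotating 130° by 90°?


New hue = (H + rotation) mod 360
New hue = (130 + 90) mod 360
= 220 mod 360
= 220°


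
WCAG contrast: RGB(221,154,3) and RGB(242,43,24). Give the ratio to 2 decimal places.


Linearize each sRGB channel c=v/255: c/12.92 if c ≤ 0.04045 else ((c+0.055)/1.055)^2.4
L = 0.2126×R_lin + 0.7152×G_lin + 0.0722×B_lin
Color 1 (221,154,3):
  R=221: 221/255≈0.8667 > 0.04045 → ((0.8667+0.055)/1.055)^2.4 ≈ 0.72306
  G=154: 154/255≈0.6039 > 0.04045 → ((0.6039+0.055)/1.055)^2.4 ≈ 0.32314
  B=3: 3/255≈0.0118 ≤ 0.04045 → 0.0118/12.92 ≈ 0.00091
  L1 = 0.2126×0.72306 + 0.7152×0.32314 + 0.0722×0.00091 ≈ 0.38490
Color 2 (242,43,24):
  R=242: 242/255≈0.9490 > 0.04045 → ((0.9490+0.055)/1.055)^2.4 ≈ 0.88792
  G=43: 43/255≈0.1686 > 0.04045 → ((0.1686+0.055)/1.055)^2.4 ≈ 0.02416
  B=24: 24/255≈0.0941 > 0.04045 → ((0.0941+0.055)/1.055)^2.4 ≈ 0.00913
  L2 = 0.2126×0.88792 + 0.7152×0.02416 + 0.0722×0.00913 ≈ 0.20671
Lighter = 0.38490, Darker = 0.20671
Ratio = (L_lighter + 0.05) / (L_darker + 0.05)
Ratio = (0.38490 + 0.05) / (0.20671 + 0.05) = 0.43490 / 0.25671 ≈ 1.6941
Ratio ≈ 1.69:1


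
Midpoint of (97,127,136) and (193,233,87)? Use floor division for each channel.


Midpoint: each channel = ⌊(C₁+C₂)/2⌋
R: ⌊(97+193)/2⌋ = 145
G: ⌊(127+233)/2⌋ = 180
B: ⌊(136+87)/2⌋ = 111
= RGB(145, 180, 111)


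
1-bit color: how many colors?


Colors = 2^bits = 2^1
= 2 colors


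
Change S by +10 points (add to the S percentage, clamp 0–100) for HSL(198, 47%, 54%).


Original S = 47%
Adjustment = +10 percentage points
New S = 47 + (10) = 57
Clamp to [0, 100] → 57
= HSL(198°, 57%, 54%)


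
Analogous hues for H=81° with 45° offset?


Base hue: 81°
Left analog: (81 - 45) mod 360 = 36°
Right analog: (81 + 45) mod 360 = 126°
Analogous hues = 36° and 126°


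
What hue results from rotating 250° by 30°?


New hue = (H + rotation) mod 360
New hue = (250 + 30) mod 360
= 280 mod 360
= 280°


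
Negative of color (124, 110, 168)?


Invert: (255-R, 255-G, 255-B)
R: 255-124 = 131
G: 255-110 = 145
B: 255-168 = 87
= RGB(131, 145, 87)


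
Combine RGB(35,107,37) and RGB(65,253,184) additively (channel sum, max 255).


Additive: each channel = min(255, C₁+C₂)
R: 35+65 = 100 → 100
G: 107+253 = 360 → 255
B: 37+184 = 221 → 221
= RGB(100, 255, 221)


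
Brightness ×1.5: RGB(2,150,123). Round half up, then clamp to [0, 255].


Multiply each channel by 1.5, round half up, clamp to [0, 255]
R: 2×1.5 = 3
G: 150×1.5 = 225
B: 123×1.5 = 184.5 → round → 185
= RGB(3, 225, 185)


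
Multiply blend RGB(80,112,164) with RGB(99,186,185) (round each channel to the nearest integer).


Multiply: C = A×B/255, rounded to nearest integer
R: 80×99/255 = 7920/255 ≈ 31.059 → 31
G: 112×186/255 = 20832/255 ≈ 81.694 → 82
B: 164×185/255 = 30340/255 ≈ 118.980 → 119
= RGB(31, 82, 119)


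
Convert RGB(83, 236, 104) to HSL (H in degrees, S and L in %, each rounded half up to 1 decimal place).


Normalize: R'=83/255≈0.3255, G'=236/255≈0.9255, B'=104/255≈0.4078
Max=236/255, Min=83/255, Δ=Max-Min=153/255
L = (Max+Min)/2 = (236+83)/510 = 319/510 = 0.62549… → L = 62.5%
L > 0.5 → S = Δ/(2-Max-Min) = 153/(510-236-83) = 153/191 = 0.80104… → S = 80.1%
(the 1/255 factors cancel in S and H, so raw channel differences can be used)
Max is G' → H = 60 × ((B-R)/Δ + 2) = 60 × ((104-83)/153 + 2)
  21/153 + 2 = 0.1372… + 2 = 2.1372…
  H = 60 × 2.1372… = 128.235…° → H = 128.2°
= HSL(128.2°, 80.1%, 62.5%)


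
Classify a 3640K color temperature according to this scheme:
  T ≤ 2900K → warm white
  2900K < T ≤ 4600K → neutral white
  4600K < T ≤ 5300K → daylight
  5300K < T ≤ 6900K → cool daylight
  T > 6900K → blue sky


Temperature: 3640K
2900K < 3640K ≤ 4600K → neutral white
Classification: neutral white


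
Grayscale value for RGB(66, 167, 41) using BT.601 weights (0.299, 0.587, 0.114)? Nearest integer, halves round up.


Gray = 0.299×R + 0.587×G + 0.114×B
Gray = 0.299×66 + 0.587×167 + 0.114×41
Gray = 19.734 + 98.029 + 4.674
Gray = 122.437 → round half up → 122
Gray = 122


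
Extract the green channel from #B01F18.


Color: #B01F18
R = B0 = 176
G = 1F = 31
B = 18 = 24
Green = 31


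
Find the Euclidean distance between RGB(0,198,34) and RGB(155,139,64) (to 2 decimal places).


d = √[(R₁-R₂)² + (G₁-G₂)² + (B₁-B₂)²]
d = √[(0-155)² + (198-139)² + (34-64)²]
d = √[24025 + 3481 + 900]
d = √28406
d ≈ 168.54


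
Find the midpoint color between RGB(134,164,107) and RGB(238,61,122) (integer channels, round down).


Midpoint: each channel = ⌊(C₁+C₂)/2⌋
R: ⌊(134+238)/2⌋ = 186
G: ⌊(164+61)/2⌋ = 112
B: ⌊(107+122)/2⌋ = 114
= RGB(186, 112, 114)


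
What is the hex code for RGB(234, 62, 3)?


R = 234 → EA (hex)
G = 62 → 3E (hex)
B = 3 → 03 (hex)
Hex = #EA3E03


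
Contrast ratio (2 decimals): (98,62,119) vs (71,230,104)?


Linearize each sRGB channel c=v/255: c/12.92 if c ≤ 0.04045 else ((c+0.055)/1.055)^2.4
L = 0.2126×R_lin + 0.7152×G_lin + 0.0722×B_lin
Color 1 (98,62,119):
  R=98: 98/255≈0.3843 > 0.04045 → ((0.3843+0.055)/1.055)^2.4 ≈ 0.12214
  G=62: 62/255≈0.2431 > 0.04045 → ((0.2431+0.055)/1.055)^2.4 ≈ 0.04817
  B=119: 119/255≈0.4667 > 0.04045 → ((0.4667+0.055)/1.055)^2.4 ≈ 0.18447
  L1 = 0.2126×0.12214 + 0.7152×0.04817 + 0.0722×0.18447 ≈ 0.07374
Color 2 (71,230,104):
  R=71: 71/255≈0.2784 > 0.04045 → ((0.2784+0.055)/1.055)^2.4 ≈ 0.06301
  G=230: 230/255≈0.9020 > 0.04045 → ((0.9020+0.055)/1.055)^2.4 ≈ 0.79130
  B=104: 104/255≈0.4078 > 0.04045 → ((0.4078+0.055)/1.055)^2.4 ≈ 0.13843
  L2 = 0.2126×0.06301 + 0.7152×0.79130 + 0.0722×0.13843 ≈ 0.58933
Lighter = 0.58933, Darker = 0.07374
Ratio = (L_lighter + 0.05) / (L_darker + 0.05)
Ratio = (0.58933 + 0.05) / (0.07374 + 0.05) = 0.63933 / 0.12374 ≈ 5.1668
Ratio ≈ 5.17:1


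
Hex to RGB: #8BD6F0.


8B → 139 (R)
D6 → 214 (G)
F0 → 240 (B)
= RGB(139, 214, 240)


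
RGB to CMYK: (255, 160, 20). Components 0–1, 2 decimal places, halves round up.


R'=255/255≈1.0000, G'=160/255≈0.6275, B'=20/255≈0.0784
K = 1 - max(R',G',B') = 1 - 255/255 = 0/255 = 0 → 0.00
(1-R'-K)/(1-K) simplifies to (max-R)/max with max = 255:
C = (255-255)/255 = 0/255 = 0 → 0.00
M = (255-160)/255 = 95/255 = 0.37254… → 0.37
Y = (255-20)/255 = 235/255 = 0.92156… → 0.92
= CMYK(0.00, 0.37, 0.92, 0.00)


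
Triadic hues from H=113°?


Triadic: equally spaced at 120° intervals
H1 = 113°
H2 = (113 + 120) mod 360 = 233°
H3 = (113 + 240) mod 360 = 353°
Triadic = 113°, 233°, 353°


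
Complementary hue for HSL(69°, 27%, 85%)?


Complement = opposite side of color wheel = hue + 180°
H' = (69 + 180) mod 360 = 249°
S and L unchanged.
= HSL(249°, 27%, 85%)


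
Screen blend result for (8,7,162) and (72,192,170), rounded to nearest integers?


Screen: C = 255 - (255-A)×(255-B)/255, rounded to nearest integer
R: 255 - (255-8)×(255-72)/255 = 255 - 45201/255 ≈ 255 - 177.259 = 77.741 → 78
G: 255 - (255-7)×(255-192)/255 = 255 - 15624/255 ≈ 255 - 61.271 = 193.729 → 194
B: 255 - (255-162)×(255-170)/255 = 255 - 7905/255 ≈ 255 - 31.000 = 224.000 → 224
= RGB(78, 194, 224)


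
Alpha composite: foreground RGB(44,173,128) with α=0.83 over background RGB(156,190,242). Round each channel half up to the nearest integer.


C = α×F + (1-α)×B, with 1-α = 0.17
R: 0.83×44 + 0.17×156 = 36.52 + 26.52 = 63.04 → 63
G: 0.83×173 + 0.17×190 = 143.59 + 32.30 = 175.89 → 176
B: 0.83×128 + 0.17×242 = 106.24 + 41.14 = 147.38 → 147
= RGB(63, 176, 147)


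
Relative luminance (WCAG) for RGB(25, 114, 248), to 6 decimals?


Linearize each channel (sRGB transfer function): c = v/255; c_lin = c/12.92 if c ≤ 0.04045, else ((c+0.055)/1.055)^2.4
  R: 25/255 ≈ 0.098039 > 0.04045 → ((0.098039+0.055)/1.055)^2.4 ≈ 0.009721
  G: 114/255 ≈ 0.447059 > 0.04045 → ((0.447059+0.055)/1.055)^2.4 ≈ 0.168269
  B: 248/255 ≈ 0.972549 > 0.04045 → ((0.972549+0.055)/1.055)^2.4 ≈ 0.938686
R_lin = 0.009721, G_lin = 0.168269, B_lin = 0.938686
L = 0.2126×R + 0.7152×G + 0.0722×B
L = 0.2126×0.009721 + 0.7152×0.168269 + 0.0722×0.938686
L ≈ 0.190186


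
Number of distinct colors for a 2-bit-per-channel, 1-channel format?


Total bits = 2 bits/channel × 1 channels = 2 bits
Distinct colors = 2^2
= 4 colors


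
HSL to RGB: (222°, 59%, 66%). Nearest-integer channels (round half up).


H=222°, S=0.59, L=0.66
C = (1-|2L-1|)×S = (1-|0.32|)×0.59 = 0.4012
H' = H/60 = 222/60 ≈ 3.7000; X = C×(1-|H' mod 2 - 1|) = 0.12036
m = L - C/2 = 0.66 - 0.2006 = 0.4594
Sector ⌊H'⌋ = 3 → (R',G',B') = (0.0, 0.12036, 0.4012)
RGB = ((R'+m)×255, (G'+m)×255, (B'+m)×255) = (117.147, 147.8388, 219.453)
Round half up → RGB(117, 148, 219)


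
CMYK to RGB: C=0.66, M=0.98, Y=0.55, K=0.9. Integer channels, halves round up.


R = 255 × (1-C) × (1-K) = 255 × 0.34 × 0.10 = 8.67 → 9
G = 255 × (1-M) × (1-K) = 255 × 0.02 × 0.10 = 0.51 → 1
B = 255 × (1-Y) × (1-K) = 255 × 0.45 × 0.10 = 11.475 → 11
= RGB(9, 1, 11)


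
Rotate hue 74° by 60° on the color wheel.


New hue = (H + rotation) mod 360
New hue = (74 + 60) mod 360
= 134 mod 360
= 134°


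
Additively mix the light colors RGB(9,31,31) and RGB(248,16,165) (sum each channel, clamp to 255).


Additive: each channel = min(255, C₁+C₂)
R: 9+248 = 257 → 255
G: 31+16 = 47 → 47
B: 31+165 = 196 → 196
= RGB(255, 47, 196)


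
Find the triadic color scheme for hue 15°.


Triadic: equally spaced at 120° intervals
H1 = 15°
H2 = (15 + 120) mod 360 = 135°
H3 = (15 + 240) mod 360 = 255°
Triadic = 15°, 135°, 255°


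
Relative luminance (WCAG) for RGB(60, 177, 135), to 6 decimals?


Linearize each channel (sRGB transfer function): c = v/255; c_lin = c/12.92 if c ≤ 0.04045, else ((c+0.055)/1.055)^2.4
  R: 60/255 ≈ 0.235294 > 0.04045 → ((0.235294+0.055)/1.055)^2.4 ≈ 0.045186
  G: 177/255 ≈ 0.694118 > 0.04045 → ((0.694118+0.055)/1.055)^2.4 ≈ 0.439657
  B: 135/255 ≈ 0.529412 > 0.04045 → ((0.529412+0.055)/1.055)^2.4 ≈ 0.242281
R_lin = 0.045186, G_lin = 0.439657, B_lin = 0.242281
L = 0.2126×R + 0.7152×G + 0.0722×B
L = 0.2126×0.045186 + 0.7152×0.439657 + 0.0722×0.242281
L ≈ 0.341542


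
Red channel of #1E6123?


Color: #1E6123
R = 1E = 30
G = 61 = 97
B = 23 = 35
Red = 30


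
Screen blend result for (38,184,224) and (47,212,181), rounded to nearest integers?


Screen: C = 255 - (255-A)×(255-B)/255, rounded to nearest integer
R: 255 - (255-38)×(255-47)/255 = 255 - 45136/255 ≈ 255 - 177.004 = 77.996 → 78
G: 255 - (255-184)×(255-212)/255 = 255 - 3053/255 ≈ 255 - 11.973 = 243.027 → 243
B: 255 - (255-224)×(255-181)/255 = 255 - 2294/255 ≈ 255 - 8.996 = 246.004 → 246
= RGB(78, 243, 246)


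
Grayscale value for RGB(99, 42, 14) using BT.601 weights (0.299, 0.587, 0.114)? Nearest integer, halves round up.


Gray = 0.299×R + 0.587×G + 0.114×B
Gray = 0.299×99 + 0.587×42 + 0.114×14
Gray = 29.601 + 24.654 + 1.596
Gray = 55.851 → round half up → 56
Gray = 56


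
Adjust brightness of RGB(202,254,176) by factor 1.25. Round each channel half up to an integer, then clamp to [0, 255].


Multiply each channel by 1.25, round half up, clamp to [0, 255]
R: 202×1.25 = 252.5 → round → 253
G: 254×1.25 = 317.5 → round → 318 → clamp → 255
B: 176×1.25 = 220
= RGB(253, 255, 220)


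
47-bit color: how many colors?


Colors = 2^bits = 2^47
= 140,737,488,355,328 colors


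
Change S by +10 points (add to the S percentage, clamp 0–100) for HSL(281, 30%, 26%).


Original S = 30%
Adjustment = +10 percentage points
New S = 30 + (10) = 40
Clamp to [0, 100] → 40
= HSL(281°, 40%, 26%)


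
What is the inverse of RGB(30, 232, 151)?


Invert: (255-R, 255-G, 255-B)
R: 255-30 = 225
G: 255-232 = 23
B: 255-151 = 104
= RGB(225, 23, 104)


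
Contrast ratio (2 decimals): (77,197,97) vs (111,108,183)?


Linearize each sRGB channel c=v/255: c/12.92 if c ≤ 0.04045 else ((c+0.055)/1.055)^2.4
L = 0.2126×R_lin + 0.7152×G_lin + 0.0722×B_lin
Color 1 (77,197,97):
  R=77: 77/255≈0.3020 > 0.04045 → ((0.3020+0.055)/1.055)^2.4 ≈ 0.07421
  G=197: 197/255≈0.7725 > 0.04045 → ((0.7725+0.055)/1.055)^2.4 ≈ 0.55834
  B=97: 97/255≈0.3804 > 0.04045 → ((0.3804+0.055)/1.055)^2.4 ≈ 0.11954
  L1 = 0.2126×0.07421 + 0.7152×0.55834 + 0.0722×0.11954 ≈ 0.42373
Color 2 (111,108,183):
  R=111: 111/255≈0.4353 > 0.04045 → ((0.4353+0.055)/1.055)^2.4 ≈ 0.15896
  G=108: 108/255≈0.4235 > 0.04045 → ((0.4235+0.055)/1.055)^2.4 ≈ 0.14996
  B=183: 183/255≈0.7176 > 0.04045 → ((0.7176+0.055)/1.055)^2.4 ≈ 0.47353
  L2 = 0.2126×0.15896 + 0.7152×0.14996 + 0.0722×0.47353 ≈ 0.17524
Lighter = 0.42373, Darker = 0.17524
Ratio = (L_lighter + 0.05) / (L_darker + 0.05)
Ratio = (0.42373 + 0.05) / (0.17524 + 0.05) = 0.47373 / 0.22524 ≈ 2.1033
Ratio ≈ 2.10:1


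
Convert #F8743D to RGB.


F8 → 248 (R)
74 → 116 (G)
3D → 61 (B)
= RGB(248, 116, 61)


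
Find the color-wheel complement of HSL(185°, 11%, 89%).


Complement = opposite side of color wheel = hue + 180°
H' = (185 + 180) mod 360 = 5°
S and L unchanged.
= HSL(5°, 11%, 89%)


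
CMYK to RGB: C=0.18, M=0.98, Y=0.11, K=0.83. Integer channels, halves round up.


R = 255 × (1-C) × (1-K) = 255 × 0.82 × 0.17 = 35.547 → 36
G = 255 × (1-M) × (1-K) = 255 × 0.02 × 0.17 = 0.867 → 1
B = 255 × (1-Y) × (1-K) = 255 × 0.89 × 0.17 = 38.5815 → 39
= RGB(36, 1, 39)


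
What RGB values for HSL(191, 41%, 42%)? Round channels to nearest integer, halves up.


H=191°, S=0.41, L=0.42
C = (1-|2L-1|)×S = (1-|-0.16|)×0.41 = 0.3444
H' = H/60 = 191/60 ≈ 3.1833; X = C×(1-|H' mod 2 - 1|) = 0.28126
m = L - C/2 = 0.42 - 0.1722 = 0.2478
Sector ⌊H'⌋ = 3 → (R',G',B') = (0.0, 0.28126, 0.3444)
RGB = ((R'+m)×255, (G'+m)×255, (B'+m)×255) = (63.189, 134.9103, 151.011)
Round half up → RGB(63, 135, 151)


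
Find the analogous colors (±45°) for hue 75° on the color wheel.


Base hue: 75°
Left analog: (75 - 45) mod 360 = 30°
Right analog: (75 + 45) mod 360 = 120°
Analogous hues = 30° and 120°


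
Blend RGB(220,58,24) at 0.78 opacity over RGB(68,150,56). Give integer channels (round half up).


C = α×F + (1-α)×B, with 1-α = 0.22
R: 0.78×220 + 0.22×68 = 171.60 + 14.96 = 186.56 → 187
G: 0.78×58 + 0.22×150 = 45.24 + 33.00 = 78.24 → 78
B: 0.78×24 + 0.22×56 = 18.72 + 12.32 = 31.04 → 31
= RGB(187, 78, 31)


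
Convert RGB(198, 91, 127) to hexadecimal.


R = 198 → C6 (hex)
G = 91 → 5B (hex)
B = 127 → 7F (hex)
Hex = #C65B7F


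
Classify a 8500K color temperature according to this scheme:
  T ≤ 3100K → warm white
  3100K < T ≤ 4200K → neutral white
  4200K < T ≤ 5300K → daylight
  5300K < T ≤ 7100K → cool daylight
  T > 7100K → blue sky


Temperature: 8500K
8500K > 7100K → blue sky
Classification: blue sky


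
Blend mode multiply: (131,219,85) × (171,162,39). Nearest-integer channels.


Multiply: C = A×B/255, rounded to nearest integer
R: 131×171/255 = 22401/255 ≈ 87.847 → 88
G: 219×162/255 = 35478/255 ≈ 139.129 → 139
B: 85×39/255 = 3315/255 ≈ 13.000 → 13
= RGB(88, 139, 13)


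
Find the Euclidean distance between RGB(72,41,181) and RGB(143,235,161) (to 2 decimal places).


d = √[(R₁-R₂)² + (G₁-G₂)² + (B₁-B₂)²]
d = √[(72-143)² + (41-235)² + (181-161)²]
d = √[5041 + 37636 + 400]
d = √43077
d ≈ 207.55


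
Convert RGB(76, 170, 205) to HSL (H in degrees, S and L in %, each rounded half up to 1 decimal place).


Normalize: R'=76/255≈0.2980, G'=170/255≈0.6667, B'=205/255≈0.8039
Max=205/255, Min=76/255, Δ=Max-Min=129/255
L = (Max+Min)/2 = (205+76)/510 = 281/510 = 0.55098… → L = 55.1%
L > 0.5 → S = Δ/(2-Max-Min) = 129/(510-205-76) = 129/229 = 0.56331… → S = 56.3%
(the 1/255 factors cancel in S and H, so raw channel differences can be used)
Max is B' → H = 60 × ((R-G)/Δ + 4) = 60 × ((76-170)/129 + 4)
  -94/129 + 4 = -0.7286… + 4 = 3.2713…
  H = 60 × 3.2713… = 196.279…° → H = 196.3°
= HSL(196.3°, 56.3%, 55.1%)


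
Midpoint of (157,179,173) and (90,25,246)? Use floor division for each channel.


Midpoint: each channel = ⌊(C₁+C₂)/2⌋
R: ⌊(157+90)/2⌋ = 123
G: ⌊(179+25)/2⌋ = 102
B: ⌊(173+246)/2⌋ = 209
= RGB(123, 102, 209)


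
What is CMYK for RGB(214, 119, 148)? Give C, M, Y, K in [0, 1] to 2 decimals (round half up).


R'=214/255≈0.8392, G'=119/255≈0.4667, B'=148/255≈0.5804
K = 1 - max(R',G',B') = 1 - 214/255 = 41/255 = 0.16078… → 0.16
(1-R'-K)/(1-K) simplifies to (max-R)/max with max = 214:
C = (214-214)/214 = 0/214 = 0 → 0.00
M = (214-119)/214 = 95/214 = 0.44392… → 0.44
Y = (214-148)/214 = 66/214 = 0.30841… → 0.31
= CMYK(0.00, 0.44, 0.31, 0.16)


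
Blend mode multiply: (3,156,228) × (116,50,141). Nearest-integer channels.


Multiply: C = A×B/255, rounded to nearest integer
R: 3×116/255 = 348/255 ≈ 1.365 → 1
G: 156×50/255 = 7800/255 ≈ 30.588 → 31
B: 228×141/255 = 32148/255 ≈ 126.071 → 126
= RGB(1, 31, 126)


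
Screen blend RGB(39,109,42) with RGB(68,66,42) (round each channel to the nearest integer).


Screen: C = 255 - (255-A)×(255-B)/255, rounded to nearest integer
R: 255 - (255-39)×(255-68)/255 = 255 - 40392/255 ≈ 255 - 158.400 = 96.600 → 97
G: 255 - (255-109)×(255-66)/255 = 255 - 27594/255 ≈ 255 - 108.212 = 146.788 → 147
B: 255 - (255-42)×(255-42)/255 = 255 - 45369/255 ≈ 255 - 177.918 = 77.082 → 77
= RGB(97, 147, 77)


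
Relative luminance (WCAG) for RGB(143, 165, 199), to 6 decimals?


Linearize each channel (sRGB transfer function): c = v/255; c_lin = c/12.92 if c ≤ 0.04045, else ((c+0.055)/1.055)^2.4
  R: 143/255 ≈ 0.560784 > 0.04045 → ((0.560784+0.055)/1.055)^2.4 ≈ 0.274677
  G: 165/255 ≈ 0.647059 > 0.04045 → ((0.647059+0.055)/1.055)^2.4 ≈ 0.376262
  B: 199/255 ≈ 0.780392 > 0.04045 → ((0.780392+0.055)/1.055)^2.4 ≈ 0.571125
R_lin = 0.274677, G_lin = 0.376262, B_lin = 0.571125
L = 0.2126×R + 0.7152×G + 0.0722×B
L = 0.2126×0.274677 + 0.7152×0.376262 + 0.0722×0.571125
L ≈ 0.368734


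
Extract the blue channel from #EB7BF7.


Color: #EB7BF7
R = EB = 235
G = 7B = 123
B = F7 = 247
Blue = 247


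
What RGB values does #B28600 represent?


B2 → 178 (R)
86 → 134 (G)
00 → 0 (B)
= RGB(178, 134, 0)


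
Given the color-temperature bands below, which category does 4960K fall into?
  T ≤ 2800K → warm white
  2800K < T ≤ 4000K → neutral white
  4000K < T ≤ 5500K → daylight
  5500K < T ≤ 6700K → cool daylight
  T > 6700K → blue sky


Temperature: 4960K
4000K < 4960K ≤ 5500K → daylight
Classification: daylight


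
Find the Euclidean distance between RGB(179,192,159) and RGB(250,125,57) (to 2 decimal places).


d = √[(R₁-R₂)² + (G₁-G₂)² + (B₁-B₂)²]
d = √[(179-250)² + (192-125)² + (159-57)²]
d = √[5041 + 4489 + 10404]
d = √19934
d ≈ 141.19


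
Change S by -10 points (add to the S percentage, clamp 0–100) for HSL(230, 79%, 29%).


Original S = 79%
Adjustment = -10 percentage points
New S = 79 + (-10) = 69
Clamp to [0, 100] → 69
= HSL(230°, 69%, 29%)


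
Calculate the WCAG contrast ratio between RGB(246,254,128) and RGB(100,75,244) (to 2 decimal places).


Linearize each sRGB channel c=v/255: c/12.92 if c ≤ 0.04045 else ((c+0.055)/1.055)^2.4
L = 0.2126×R_lin + 0.7152×G_lin + 0.0722×B_lin
Color 1 (246,254,128):
  R=246: 246/255≈0.9647 > 0.04045 → ((0.9647+0.055)/1.055)^2.4 ≈ 0.92158
  G=254: 254/255≈0.9961 > 0.04045 → ((0.9961+0.055)/1.055)^2.4 ≈ 0.99110
  B=128: 128/255≈0.5020 > 0.04045 → ((0.5020+0.055)/1.055)^2.4 ≈ 0.21586
  L1 = 0.2126×0.92158 + 0.7152×0.99110 + 0.0722×0.21586 ≈ 0.92035
Color 2 (100,75,244):
  R=100: 100/255≈0.3922 > 0.04045 → ((0.3922+0.055)/1.055)^2.4 ≈ 0.12744
  G=75: 75/255≈0.2941 > 0.04045 → ((0.2941+0.055)/1.055)^2.4 ≈ 0.07036
  B=244: 244/255≈0.9569 > 0.04045 → ((0.9569+0.055)/1.055)^2.4 ≈ 0.90466
  L2 = 0.2126×0.12744 + 0.7152×0.07036 + 0.0722×0.90466 ≈ 0.14273
Lighter = 0.92035, Darker = 0.14273
Ratio = (L_lighter + 0.05) / (L_darker + 0.05)
Ratio = (0.92035 + 0.05) / (0.14273 + 0.05) = 0.97035 / 0.19273 ≈ 5.0347
Ratio ≈ 5.03:1


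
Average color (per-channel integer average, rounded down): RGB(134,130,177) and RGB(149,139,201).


Midpoint: each channel = ⌊(C₁+C₂)/2⌋
R: ⌊(134+149)/2⌋ = 141
G: ⌊(130+139)/2⌋ = 134
B: ⌊(177+201)/2⌋ = 189
= RGB(141, 134, 189)


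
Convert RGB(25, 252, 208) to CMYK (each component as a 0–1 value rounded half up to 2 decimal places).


R'=25/255≈0.0980, G'=252/255≈0.9882, B'=208/255≈0.8157
K = 1 - max(R',G',B') = 1 - 252/255 = 3/255 = 0.01176… → 0.01
(1-R'-K)/(1-K) simplifies to (max-R)/max with max = 252:
C = (252-25)/252 = 227/252 = 0.90079… → 0.90
M = (252-252)/252 = 0/252 = 0 → 0.00
Y = (252-208)/252 = 44/252 = 0.17460… → 0.17
= CMYK(0.90, 0.00, 0.17, 0.01)


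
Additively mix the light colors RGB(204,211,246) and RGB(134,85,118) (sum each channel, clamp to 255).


Additive: each channel = min(255, C₁+C₂)
R: 204+134 = 338 → 255
G: 211+85 = 296 → 255
B: 246+118 = 364 → 255
= RGB(255, 255, 255)


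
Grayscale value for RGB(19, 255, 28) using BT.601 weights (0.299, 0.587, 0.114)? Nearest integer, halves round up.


Gray = 0.299×R + 0.587×G + 0.114×B
Gray = 0.299×19 + 0.587×255 + 0.114×28
Gray = 5.681 + 149.685 + 3.192
Gray = 158.558 → round half up → 159
Gray = 159


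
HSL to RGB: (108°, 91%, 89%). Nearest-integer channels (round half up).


H=108°, S=0.91, L=0.89
C = (1-|2L-1|)×S = (1-|0.78|)×0.91 = 0.2002
H' = H/60 = 108/60 ≈ 1.8000; X = C×(1-|H' mod 2 - 1|) = 0.04004
m = L - C/2 = 0.89 - 0.1001 = 0.7899
Sector ⌊H'⌋ = 1 → (R',G',B') = (0.04004, 0.2002, 0.0)
RGB = ((R'+m)×255, (G'+m)×255, (B'+m)×255) = (211.6347, 252.4755, 201.4245)
Round half up → RGB(212, 252, 201)


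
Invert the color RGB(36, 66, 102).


Invert: (255-R, 255-G, 255-B)
R: 255-36 = 219
G: 255-66 = 189
B: 255-102 = 153
= RGB(219, 189, 153)


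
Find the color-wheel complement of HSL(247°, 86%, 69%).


Complement = opposite side of color wheel = hue + 180°
H' = (247 + 180) mod 360 = 67°
S and L unchanged.
= HSL(67°, 86%, 69%)


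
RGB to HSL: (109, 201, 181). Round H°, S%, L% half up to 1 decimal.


Normalize: R'=109/255≈0.4275, G'=201/255≈0.7882, B'=181/255≈0.7098
Max=201/255, Min=109/255, Δ=Max-Min=92/255
L = (Max+Min)/2 = (201+109)/510 = 310/510 = 0.60784… → L = 60.8%
L > 0.5 → S = Δ/(2-Max-Min) = 92/(510-201-109) = 92/200 = 0.46 → S = 46.0%
(the 1/255 factors cancel in S and H, so raw channel differences can be used)
Max is G' → H = 60 × ((B-R)/Δ + 2) = 60 × ((181-109)/92 + 2)
  72/92 + 2 = 0.7826… + 2 = 2.7826…
  H = 60 × 2.7826… = 166.956…° → H = 167.0°
= HSL(167.0°, 46.0%, 60.8%)


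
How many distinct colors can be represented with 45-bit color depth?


Colors = 2^bits = 2^45
= 35,184,372,088,832 colors


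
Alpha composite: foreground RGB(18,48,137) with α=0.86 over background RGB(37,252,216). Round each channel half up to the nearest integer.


C = α×F + (1-α)×B, with 1-α = 0.14
R: 0.86×18 + 0.14×37 = 15.48 + 5.18 = 20.66 → 21
G: 0.86×48 + 0.14×252 = 41.28 + 35.28 = 76.56 → 77
B: 0.86×137 + 0.14×216 = 117.82 + 30.24 = 148.06 → 148
= RGB(21, 77, 148)


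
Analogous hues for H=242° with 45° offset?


Base hue: 242°
Left analog: (242 - 45) mod 360 = 197°
Right analog: (242 + 45) mod 360 = 287°
Analogous hues = 197° and 287°


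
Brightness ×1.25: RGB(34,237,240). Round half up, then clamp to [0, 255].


Multiply each channel by 1.25, round half up, clamp to [0, 255]
R: 34×1.25 = 42.5 → round → 43
G: 237×1.25 = 296.25 → round → 296 → clamp → 255
B: 240×1.25 = 300 → clamp → 255
= RGB(43, 255, 255)


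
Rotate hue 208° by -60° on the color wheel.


New hue = (H + rotation) mod 360
New hue = (208 -60) mod 360
= 148 mod 360
= 148°


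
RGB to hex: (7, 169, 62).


R = 7 → 07 (hex)
G = 169 → A9 (hex)
B = 62 → 3E (hex)
Hex = #07A93E


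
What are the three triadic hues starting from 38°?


Triadic: equally spaced at 120° intervals
H1 = 38°
H2 = (38 + 120) mod 360 = 158°
H3 = (38 + 240) mod 360 = 278°
Triadic = 38°, 158°, 278°


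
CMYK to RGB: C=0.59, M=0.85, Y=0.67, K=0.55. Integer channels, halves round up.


R = 255 × (1-C) × (1-K) = 255 × 0.41 × 0.45 = 47.0475 → 47
G = 255 × (1-M) × (1-K) = 255 × 0.15 × 0.45 = 17.2125 → 17
B = 255 × (1-Y) × (1-K) = 255 × 0.33 × 0.45 = 37.8675 → 38
= RGB(47, 17, 38)


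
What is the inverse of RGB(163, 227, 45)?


Invert: (255-R, 255-G, 255-B)
R: 255-163 = 92
G: 255-227 = 28
B: 255-45 = 210
= RGB(92, 28, 210)


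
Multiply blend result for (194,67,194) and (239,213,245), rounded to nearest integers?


Multiply: C = A×B/255, rounded to nearest integer
R: 194×239/255 = 46366/255 ≈ 181.827 → 182
G: 67×213/255 = 14271/255 ≈ 55.965 → 56
B: 194×245/255 = 47530/255 ≈ 186.392 → 186
= RGB(182, 56, 186)
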